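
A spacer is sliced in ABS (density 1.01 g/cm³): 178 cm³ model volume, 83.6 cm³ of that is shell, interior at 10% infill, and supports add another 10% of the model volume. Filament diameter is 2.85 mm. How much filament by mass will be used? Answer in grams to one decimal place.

Volume inside the shell = 178 − 83.6 = 94.4 cm³.
Deposited infill: 0.10 × 94.4 → 9.44 cm³.
Support = 0.10 × 178, so 17.8 cm³.
Deposited volume = 83.6 + 9.44 + 17.8 = 110.84 cm³.
Mass: 110.84 × 1.01 → 111.9484 g.

111.9 g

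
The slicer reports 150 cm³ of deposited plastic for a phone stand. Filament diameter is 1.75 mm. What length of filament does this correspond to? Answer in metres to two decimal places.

Filament cross-section = π × (1.75/2)² = 2.4053 mm².
L = 150000 mm³ / 2.4053 mm² = 62362.28 mm, i.e. 62.36 m.

62.36 m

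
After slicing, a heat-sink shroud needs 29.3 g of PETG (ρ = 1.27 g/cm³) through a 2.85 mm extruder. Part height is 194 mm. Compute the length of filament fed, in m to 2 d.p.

3.62 m

Volume = 29.3 g / 1.27 g·cm⁻³ = 23.0709 cm³ = 23070.9 mm³.
Filament cross-section = π × (2.85/2)² = 6.3794 mm².
Length = 23070.9 / 6.3794 = 3616.47 mm = 3.62 m.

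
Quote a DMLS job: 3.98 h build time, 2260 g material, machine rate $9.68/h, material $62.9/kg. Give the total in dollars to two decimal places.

$180.68

Machine cost = 9.68 × 3.98 = $38.5264.
Material charge: 62.9 × 2260/1000 → $142.154.
Job cost: 38.5264 + 142.154 = 180.6804 ≈ $180.68.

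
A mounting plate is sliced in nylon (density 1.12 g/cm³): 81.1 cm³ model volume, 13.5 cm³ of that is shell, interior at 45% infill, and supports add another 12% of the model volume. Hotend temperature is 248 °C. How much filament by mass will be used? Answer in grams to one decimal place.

60.1 g

Infill region: 81.1 − 13.5 → 67.6 cm³.
Deposited infill = 0.45 × 67.6 = 30.42 cm³.
Support = 0.12 × 81.1, so 9.732 cm³.
Deposited volume: 13.5 + 30.42 + 9.732 → 53.652 cm³.
Mass = 53.652 × 1.12, so 60.09024 g.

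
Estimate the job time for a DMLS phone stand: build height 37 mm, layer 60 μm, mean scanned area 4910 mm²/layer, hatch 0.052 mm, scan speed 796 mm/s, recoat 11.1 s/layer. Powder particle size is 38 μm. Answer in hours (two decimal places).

22.23 hours

Layers = ⌈37/0.06⌉ = 617.
Hatch length per layer: 4910 / 0.052 → 94423.1 mm.
Laser time per layer: 94423.1 / 796 → 118.622 s.
Per-layer time = 118.622 + 11.1 = 129.722 s.
Total: 617 × 129.722 s = 80038.474 s → 22.23 hours.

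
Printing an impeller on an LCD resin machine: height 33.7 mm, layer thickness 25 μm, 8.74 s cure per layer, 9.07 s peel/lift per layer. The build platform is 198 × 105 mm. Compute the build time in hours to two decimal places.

6.67 hours

Number of layers: 33.7 / 0.025 → 1348 (rounded up).
Each layer takes = 8.74 + 9.07, so 17.81 s.
Total = 1348 × 17.81 = 24007.88 s = 6.67 hours.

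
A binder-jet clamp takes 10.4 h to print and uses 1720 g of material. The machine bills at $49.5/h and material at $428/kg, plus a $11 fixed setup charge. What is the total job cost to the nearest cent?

Machine-time cost = 49.5 × 10.4 = $514.80.
Feedstock cost = 428 × 1720/1000 = $736.16.
Adding setup: 514.80 + 736.16 + 11 → $1261.96.

$1261.96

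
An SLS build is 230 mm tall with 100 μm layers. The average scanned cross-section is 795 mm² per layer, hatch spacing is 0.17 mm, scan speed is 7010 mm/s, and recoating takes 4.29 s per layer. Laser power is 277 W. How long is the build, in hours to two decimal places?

3.17 hours

Number of layers: 230 / 0.1 → 2300 (rounded up).
Hatch length per layer: 795 / 0.17 → 4676.5 mm.
Scan time per layer = 4676.5 / 7010, so 0.6671 s.
Layer cycle = 0.6671 + 4.29, so 4.9571 s.
Build time = 2300 × 4.9571 = 11401.33 s = 3.17 hours.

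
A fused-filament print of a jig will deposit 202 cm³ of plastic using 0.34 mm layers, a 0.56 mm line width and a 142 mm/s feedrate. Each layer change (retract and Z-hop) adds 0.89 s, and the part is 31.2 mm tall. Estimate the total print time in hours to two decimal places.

2.10 hours

Extrusion cross-section = 0.34 × 0.56, so 0.1904 mm².
Total extruded path = 202000/0.1904 = 1060924.4 mm.
Print-move time: 1060924.4 / 142 → 7471.3 s.
Number of layers: 31.2 / 0.34 → 92 (rounded up).
Layer-change overhead = 92 × 0.89 = 81.88 s.
Total = 7471.3 + 81.88 = 7553.18 s = 2.10 hours.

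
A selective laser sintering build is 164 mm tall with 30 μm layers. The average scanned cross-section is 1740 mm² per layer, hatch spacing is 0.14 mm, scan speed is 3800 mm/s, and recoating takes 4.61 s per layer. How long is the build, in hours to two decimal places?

11.97 hours

Layer count = ceil(164 / 0.03) = 5467.
Hatch length per layer = 1740 / 0.14 = 12428.6 mm.
Laser time per layer = 12428.6 / 3800 = 3.2707 s.
Layer cycle: 3.2707 + 4.61 → 7.8807 s.
5467 layers × 7.8807 s/layer = 43083.7869 s, i.e. 11.97 hours.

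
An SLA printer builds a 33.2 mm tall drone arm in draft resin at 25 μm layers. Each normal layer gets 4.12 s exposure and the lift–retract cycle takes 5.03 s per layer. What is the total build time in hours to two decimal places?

Layer count = ceil(33.2 / 0.025) = 1328.
Per-layer time: 4.12 + 5.03 → 9.15 s.
Build time: 1328 × 9.15 s = 12151.2 s, i.e. 3.38 hours.

3.38 hours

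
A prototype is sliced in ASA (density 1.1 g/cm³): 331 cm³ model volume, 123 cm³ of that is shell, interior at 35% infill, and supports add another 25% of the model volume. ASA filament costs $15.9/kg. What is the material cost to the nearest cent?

Infill region = 331 − 123, so 208 cm³.
Infill volume: 0.35 × 208 → 72.8 cm³.
Support = 0.25 × 331, so 82.75 cm³.
Total extruded: 123 + 72.8 + 82.75 → 278.55 cm³.
Mass = 278.55 × 1.1 = 306.405 g.
Cost = 306.405 g / 1000 × $15.9/kg = $4.87.

$4.87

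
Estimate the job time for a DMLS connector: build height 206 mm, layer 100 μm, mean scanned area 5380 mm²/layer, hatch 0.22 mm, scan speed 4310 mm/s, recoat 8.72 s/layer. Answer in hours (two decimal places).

8.24 hours

Number of layers: 206 / 0.1 → 2060 (rounded up).
Per-layer scan distance = 5380 / 0.22, so 24454.5 mm.
Laser time per layer: 24454.5 / 4310 → 5.6739 s.
Layer cycle = 5.6739 + 8.72, so 14.3939 s.
Total: 2060 × 14.3939 s = 29651.434 s → 8.24 hours.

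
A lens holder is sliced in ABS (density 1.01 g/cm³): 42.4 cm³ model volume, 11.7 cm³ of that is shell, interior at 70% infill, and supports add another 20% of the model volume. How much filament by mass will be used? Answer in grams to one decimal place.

42.1 g

Interior volume: 42.4 − 11.7 → 30.7 cm³.
Infill volume = 0.70 × 30.7 = 21.49 cm³.
Support: 0.20 × 42.4 → 8.48 cm³.
Total extruded = 11.7 + 21.49 + 8.48 = 41.67 cm³.
Mass: 41.67 × 1.01 → 42.0867 g.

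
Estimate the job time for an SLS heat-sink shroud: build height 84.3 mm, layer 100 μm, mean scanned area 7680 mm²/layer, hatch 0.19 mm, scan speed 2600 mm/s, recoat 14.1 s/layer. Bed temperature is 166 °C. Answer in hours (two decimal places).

6.94 hours

Layers = ⌈84.3/0.1⌉ = 843.
Scan path per layer: 7680 / 0.19 → 40421.1 mm.
Per-layer scan time: 40421.1 / 2600 → 15.5466 s.
Per-layer time = 15.5466 + 14.1, so 29.6466 s.
843 layers × 29.6466 s/layer = 24992.0838 s, i.e. 6.94 hours.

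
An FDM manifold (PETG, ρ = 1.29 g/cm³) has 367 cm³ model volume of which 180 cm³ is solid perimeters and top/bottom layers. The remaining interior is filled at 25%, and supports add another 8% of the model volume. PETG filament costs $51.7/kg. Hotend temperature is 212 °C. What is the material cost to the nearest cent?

$17.08

Volume inside the shell: 367 − 180 → 187 cm³.
Deposited infill = 0.25 × 187, so 46.75 cm³.
Support: 0.08 × 367 → 29.36 cm³.
Total extruded = 180 + 46.75 + 29.36 = 256.11 cm³.
Mass: 256.11 × 1.29 → 330.3819 g.
Cost = 330.3819 g / 1000 × $51.7/kg = $17.08.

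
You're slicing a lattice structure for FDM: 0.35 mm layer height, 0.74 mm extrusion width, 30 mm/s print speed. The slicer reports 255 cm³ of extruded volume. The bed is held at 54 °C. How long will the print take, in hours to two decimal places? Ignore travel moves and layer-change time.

9.12 hours

Extrusion cross-section = 0.35 × 0.74 = 0.259 mm².
Toolpath length = 255 cm³ / 0.259 mm² = 255000 / 0.259 = 984556 mm.
Time extruding = 984556 / 30 = 32818.5 s.
32818.5 s = 9.12 hours.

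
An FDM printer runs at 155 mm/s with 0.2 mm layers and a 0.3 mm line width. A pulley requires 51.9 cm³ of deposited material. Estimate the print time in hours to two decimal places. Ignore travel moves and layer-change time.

Bead cross-section = 0.2 × 0.3 = 0.06 mm².
Total extruded path = 51900/0.06 = 865000 mm.
Print-move time = 865000 / 155 = 5580.6 s.
5580.6 s = 1.55 hours.

1.55 hours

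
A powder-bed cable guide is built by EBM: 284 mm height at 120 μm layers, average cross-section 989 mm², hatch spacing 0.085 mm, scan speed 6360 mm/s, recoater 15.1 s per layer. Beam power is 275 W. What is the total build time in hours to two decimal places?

11.13 hours

Layers = ⌈284/0.12⌉ = 2367.
Per-layer scan distance = 989 / 0.085, so 11635.3 mm.
Per-layer scan time = 11635.3 / 6360, so 1.8294 s.
Time per layer: 1.8294 + 15.1 → 16.9294 s.
Total: 2367 × 16.9294 s = 40071.8898 s → 11.13 hours.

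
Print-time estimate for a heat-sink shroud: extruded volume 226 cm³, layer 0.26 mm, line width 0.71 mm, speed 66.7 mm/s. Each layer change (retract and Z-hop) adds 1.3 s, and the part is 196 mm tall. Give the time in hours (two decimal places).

Bead cross-section = 0.26 × 0.71, so 0.1846 mm².
Total extruded path = 226000/0.1846 = 1224268.7 mm.
Extrusion time: 1224268.7 / 66.7 → 18354.9 s.
Number of layers: 196 / 0.26 → 754 (rounded up).
Z-hop total = 754 × 1.3, so 980.2 s.
Altogether 18354.9 + 980.2 = 19335.1 s, i.e. 5.37 hours.

5.37 hours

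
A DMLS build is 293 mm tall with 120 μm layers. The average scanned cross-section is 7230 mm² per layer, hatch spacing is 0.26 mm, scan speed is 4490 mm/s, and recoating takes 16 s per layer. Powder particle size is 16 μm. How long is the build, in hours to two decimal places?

15.05 hours

Layers = ⌈293/0.12⌉ = 2442.
Per-layer scan distance = 7230 / 0.26, so 27807.7 mm.
Per-layer scan time: 27807.7 / 4490 → 6.1933 s.
Layer cycle: 6.1933 + 16 → 22.1933 s.
Build time = 2442 × 22.1933 = 54196.0386 s = 15.05 hours.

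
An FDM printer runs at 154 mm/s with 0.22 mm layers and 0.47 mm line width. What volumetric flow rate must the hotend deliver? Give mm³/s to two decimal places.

15.92

Extrusion cross-section = 0.22 × 0.47, so 0.1034 mm².
Q = v·A = 154 × 0.1034 = 15.92 mm³/s.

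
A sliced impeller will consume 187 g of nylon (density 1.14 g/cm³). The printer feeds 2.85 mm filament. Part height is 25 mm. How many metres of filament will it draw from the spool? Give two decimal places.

25.71 m

Extruded volume: 187/1.14 = 164.0351 cm³ (164035.1 mm³).
A = π r² = π × 1.425² = 6.3794 mm².
L = V/A = 164035.1/6.3794 = 25713.25 mm → 25.71 m.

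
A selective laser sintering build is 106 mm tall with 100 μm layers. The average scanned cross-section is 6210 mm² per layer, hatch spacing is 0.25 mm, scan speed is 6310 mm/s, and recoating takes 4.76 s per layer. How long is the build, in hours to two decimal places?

Number of layers: 106 / 0.1 → 1060 (rounded up).
Hatch length per layer = 6210 / 0.25 = 24840 mm.
Scan time per layer: 24840 / 6310 → 3.9366 s.
Time per layer: 3.9366 + 4.76 → 8.6966 s.
Total: 1060 × 8.6966 s = 9218.396 s → 2.56 hours.

2.56 hours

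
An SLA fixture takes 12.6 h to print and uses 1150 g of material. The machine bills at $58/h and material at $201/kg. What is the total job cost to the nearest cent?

$961.95

Time charge = 58 × 12.6 = $730.80.
Material charge = 201 × 1150/1000 = $231.15.
Job cost: 730.80 + 231.15 = $961.95.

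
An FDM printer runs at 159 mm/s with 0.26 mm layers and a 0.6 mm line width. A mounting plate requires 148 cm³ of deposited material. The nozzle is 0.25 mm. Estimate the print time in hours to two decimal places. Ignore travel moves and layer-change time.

Extrusion cross-section: 0.26 × 0.6 → 0.156 mm².
Toolpath length = 148 cm³ / 0.156 mm² = 148000 / 0.156 = 948717.9 mm.
Time extruding = 948717.9 / 159, so 5966.8 s.
In the requested units: 5966.8 s = 1.66 hours.

1.66 hours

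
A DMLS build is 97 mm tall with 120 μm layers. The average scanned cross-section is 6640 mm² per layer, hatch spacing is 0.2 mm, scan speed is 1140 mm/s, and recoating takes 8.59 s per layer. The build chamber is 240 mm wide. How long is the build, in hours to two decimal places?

Layer count = ceil(97 / 0.12) = 809.
Hatch length per layer = 6640 / 0.2 = 33200 mm.
Scan time per layer: 33200 / 1140 → 29.1228 s.
Per-layer time = 29.1228 + 8.59 = 37.7128 s.
Total: 809 × 37.7128 s = 30509.6552 s → 8.47 hours.

8.47 hours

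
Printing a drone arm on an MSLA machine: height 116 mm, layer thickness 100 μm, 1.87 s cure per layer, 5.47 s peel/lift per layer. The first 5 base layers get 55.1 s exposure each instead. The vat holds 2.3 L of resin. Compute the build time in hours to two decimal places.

2.44 hours

Layers = ⌈116/0.1⌉ = 1160.
Burn-in layers = 5 × (55.1 + 5.47), so 302.85 s.
Regular layers = 1155 × (1.87 + 5.47), so 8477.7 s.
Sum: 302.85 + 8477.7 = 8780.55 s → 2.44 hours.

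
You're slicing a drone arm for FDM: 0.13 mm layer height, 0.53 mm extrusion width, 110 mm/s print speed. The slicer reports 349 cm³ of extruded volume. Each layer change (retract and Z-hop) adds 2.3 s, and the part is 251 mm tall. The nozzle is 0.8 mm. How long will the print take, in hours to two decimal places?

Extrusion cross-section: 0.13 × 0.53 → 0.0689 mm².
Toolpath length = 349 cm³ / 0.0689 mm² = 349000 / 0.0689 = 5065312 mm.
Print-move time = 5065312 / 110 = 46048.3 s.
Layer count = ceil(251 / 0.13) = 1931.
Non-print overhead = 1931 × 2.3, so 4441.3 s.
Altogether 46048.3 + 4441.3 = 50489.6 s, i.e. 14.02 hours.

14.02 hours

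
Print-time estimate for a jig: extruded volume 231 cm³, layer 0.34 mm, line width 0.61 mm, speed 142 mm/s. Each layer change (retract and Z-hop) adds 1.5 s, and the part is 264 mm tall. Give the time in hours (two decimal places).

Bead cross-section = 0.34 × 0.61, so 0.2074 mm².
Total extruded path = 231000/0.2074 = 1113789.8 mm.
Print-move time = 1113789.8 / 142, so 7843.6 s.
Layers = ⌈264/0.34⌉ = 777.
Z-hop total = 777 × 1.5 = 1165.5 s.
Total = 7843.6 + 1165.5 = 9009.1 s = 2.50 hours.

2.50 hours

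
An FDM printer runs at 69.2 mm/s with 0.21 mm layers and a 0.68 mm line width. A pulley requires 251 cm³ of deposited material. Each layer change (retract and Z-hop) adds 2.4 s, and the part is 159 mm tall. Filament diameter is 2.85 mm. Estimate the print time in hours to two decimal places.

Line area = 0.21 × 0.68, so 0.1428 mm².
Total extruded path = 251000/0.1428 = 1757703.1 mm.
Extrusion time: 1757703.1 / 69.2 → 25400.3 s.
Number of layers: 159 / 0.21 → 758 (rounded up).
Z-hop total = 758 × 2.4 = 1819.2 s.
Altogether 25400.3 + 1819.2 = 27219.5 s, i.e. 7.56 hours.

7.56 hours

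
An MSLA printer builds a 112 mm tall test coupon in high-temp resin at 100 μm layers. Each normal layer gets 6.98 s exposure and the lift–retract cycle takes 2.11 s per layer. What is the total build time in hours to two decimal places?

2.83 hours

Layer count = ceil(112 / 0.1) = 1120.
Per-layer time: 6.98 + 2.11 → 9.09 s.
Build time: 1120 × 9.09 s = 10180.8 s, i.e. 2.83 hours.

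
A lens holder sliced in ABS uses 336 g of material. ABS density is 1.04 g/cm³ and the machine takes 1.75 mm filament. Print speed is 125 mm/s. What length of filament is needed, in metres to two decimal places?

134.32 m

Volume = 336 g / 1.04 g·cm⁻³ = 323.0769 cm³ = 323076.9 mm³.
Cross-section of 1.75 mm filament: π·(1.75/2)² = 2.4053 mm².
Length = 323076.9 / 2.4053 = 134318.75 mm = 134.32 m.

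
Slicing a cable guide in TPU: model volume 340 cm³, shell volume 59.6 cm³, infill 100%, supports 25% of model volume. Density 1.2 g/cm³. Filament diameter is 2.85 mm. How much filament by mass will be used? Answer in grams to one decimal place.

510.0 g

Interior volume = 340 − 59.6 = 280.4 cm³.
Deposited infill = 1.00 × 280.4, so 280.4 cm³.
Support = 0.25 × 340, so 85 cm³.
Total printed volume: 59.6 + 280.4 + 85 → 425 cm³.
Mass = 425 × 1.2 = 510 g.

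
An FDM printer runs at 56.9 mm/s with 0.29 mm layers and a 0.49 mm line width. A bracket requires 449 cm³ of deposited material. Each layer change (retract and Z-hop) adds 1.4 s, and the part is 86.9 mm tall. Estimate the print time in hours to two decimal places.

15.54 hours

Line area: 0.29 × 0.49 → 0.1421 mm².
Total extruded path = 449000/0.1421 = 3159746.7 mm.
Extrusion time: 3159746.7 / 56.9 → 55531.6 s.
Layer count = ceil(86.9 / 0.29) = 300.
Non-print overhead = 300 × 1.4, so 420 s.
Total = 55531.6 + 420 = 55951.6 s = 15.54 hours.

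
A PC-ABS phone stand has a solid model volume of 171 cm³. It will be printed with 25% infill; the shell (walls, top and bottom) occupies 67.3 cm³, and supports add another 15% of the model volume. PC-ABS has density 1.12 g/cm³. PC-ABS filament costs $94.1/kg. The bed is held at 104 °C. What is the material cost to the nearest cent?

Interior volume = 171 − 67.3 = 103.7 cm³.
Infill volume: 0.25 × 103.7 → 25.925 cm³.
Support = 0.15 × 171 = 25.65 cm³.
Total extruded: 67.3 + 25.925 + 25.65 → 118.875 cm³.
Mass = 118.875 × 1.12, so 133.14 g.
Cost = 133.14 g / 1000 × $94.1/kg = $12.53.

$12.53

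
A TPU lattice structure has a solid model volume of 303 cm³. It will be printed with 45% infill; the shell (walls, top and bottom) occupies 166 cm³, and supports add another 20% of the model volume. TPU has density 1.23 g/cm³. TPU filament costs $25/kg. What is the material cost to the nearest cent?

Volume inside the shell: 303 − 166 → 137 cm³.
Deposited infill: 0.45 × 137 → 61.65 cm³.
Support = 0.20 × 303, so 60.6 cm³.
Deposited volume = 166 + 61.65 + 60.6, so 288.25 cm³.
Mass = 288.25 × 1.23 = 354.5475 g.
Cost = 354.5475 g / 1000 × $25/kg = $8.86.

$8.86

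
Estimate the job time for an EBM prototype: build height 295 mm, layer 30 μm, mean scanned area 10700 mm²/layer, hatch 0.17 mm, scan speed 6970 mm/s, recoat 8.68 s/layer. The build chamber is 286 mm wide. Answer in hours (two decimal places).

48.38 hours

Layer count = ceil(295 / 0.03) = 9834.
Hatch length per layer: 10700 / 0.17 → 62941.2 mm.
Per-layer scan time = 62941.2 / 6970 = 9.0303 s.
Per-layer time: 9.0303 + 8.68 → 17.7103 s.
9834 layers × 17.7103 s/layer = 174163.0902 s, i.e. 48.38 hours.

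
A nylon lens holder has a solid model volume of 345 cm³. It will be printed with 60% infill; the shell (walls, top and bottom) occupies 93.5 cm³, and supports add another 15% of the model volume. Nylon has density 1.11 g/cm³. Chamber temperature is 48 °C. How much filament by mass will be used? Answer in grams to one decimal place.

328.7 g

Infill region = 345 − 93.5 = 251.5 cm³.
Infill volume = 0.60 × 251.5 = 150.9 cm³.
Support: 0.15 × 345 → 51.75 cm³.
Total extruded = 93.5 + 150.9 + 51.75, so 296.15 cm³.
Mass: 296.15 × 1.11 → 328.7265 g.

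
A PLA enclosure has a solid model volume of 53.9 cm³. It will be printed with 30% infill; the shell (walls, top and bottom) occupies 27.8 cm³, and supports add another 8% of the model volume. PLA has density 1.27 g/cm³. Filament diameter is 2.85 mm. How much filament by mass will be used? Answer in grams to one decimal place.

50.7 g

Infill region: 53.9 − 27.8 → 26.1 cm³.
Infill deposited = 0.30 × 26.1, so 7.83 cm³.
Support: 0.08 × 53.9 → 4.312 cm³.
Total printed volume: 27.8 + 7.83 + 4.312 → 39.942 cm³.
Mass: 39.942 × 1.27 → 50.72634 g.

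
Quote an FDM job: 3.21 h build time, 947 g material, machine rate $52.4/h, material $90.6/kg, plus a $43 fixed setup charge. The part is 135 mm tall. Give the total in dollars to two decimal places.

Machine cost = 52.4 × 3.21 = $168.204.
Material charge = 90.6 × 947/1000 = $85.7982.
Total = 168.204 + 85.7982 + 43 = 297.0022 ≈ $297.00.

$297.00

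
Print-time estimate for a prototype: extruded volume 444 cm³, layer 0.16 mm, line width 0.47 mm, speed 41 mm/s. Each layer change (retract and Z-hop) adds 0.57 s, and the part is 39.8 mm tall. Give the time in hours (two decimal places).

Line area = 0.16 × 0.47, so 0.0752 mm².
Total extruded path = 444000/0.0752 = 5904255.3 mm.
Print-move time: 5904255.3 / 41 → 144006.2 s.
Layer count = ceil(39.8 / 0.16) = 249.
Layer-change overhead = 249 × 0.57 = 141.93 s.
Total = 144006.2 + 141.93 = 144148.13 s = 40.04 hours.

40.04 hours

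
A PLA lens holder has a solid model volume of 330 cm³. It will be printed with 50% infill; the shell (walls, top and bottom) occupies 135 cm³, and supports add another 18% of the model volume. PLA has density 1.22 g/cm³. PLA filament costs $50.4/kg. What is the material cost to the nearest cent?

$17.95

Infill region = 330 − 135, so 195 cm³.
Deposited infill = 0.50 × 195 = 97.5 cm³.
Support = 0.18 × 330, so 59.4 cm³.
Total extruded: 135 + 97.5 + 59.4 → 291.9 cm³.
Mass = 291.9 × 1.22 = 356.118 g.
At $50.4/kg: 356.118/1000 × 50.4 = $17.95.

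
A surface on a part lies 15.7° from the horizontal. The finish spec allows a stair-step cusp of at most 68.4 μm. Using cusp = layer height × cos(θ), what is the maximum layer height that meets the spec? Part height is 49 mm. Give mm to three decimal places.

0.071 mm

cos(15.7°) = 0.9627; t_max = 0.0684/0.9627 = 0.071 mm.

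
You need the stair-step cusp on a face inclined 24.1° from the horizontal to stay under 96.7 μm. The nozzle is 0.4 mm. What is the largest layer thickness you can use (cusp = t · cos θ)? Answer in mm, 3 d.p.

0.106 mm

Layer height = cusp / cos(24.1°) = 0.0967 / 0.9128 = 0.106 mm.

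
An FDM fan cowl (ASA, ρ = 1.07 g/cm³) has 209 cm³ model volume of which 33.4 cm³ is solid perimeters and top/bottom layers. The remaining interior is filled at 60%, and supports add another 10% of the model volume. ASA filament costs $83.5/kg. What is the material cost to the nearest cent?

$14.26

Infill region = 209 − 33.4 = 175.6 cm³.
Deposited infill = 0.60 × 175.6, so 105.36 cm³.
Support: 0.10 × 209 → 20.9 cm³.
Total extruded = 33.4 + 105.36 + 20.9, so 159.66 cm³.
Mass = 159.66 × 1.07, so 170.8362 g.
At $83.5/kg: 170.8362/1000 × 83.5 = $14.26.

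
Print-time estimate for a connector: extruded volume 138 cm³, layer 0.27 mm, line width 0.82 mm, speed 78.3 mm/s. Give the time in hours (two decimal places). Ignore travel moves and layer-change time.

2.21 hours

Line area = 0.27 × 0.82, so 0.2214 mm².
Total extruded path = 138000/0.2214 = 623306.2 mm.
Print-move time: 623306.2 / 78.3 → 7960.5 s.
Converting: 7960.5 s = 2.21 hours.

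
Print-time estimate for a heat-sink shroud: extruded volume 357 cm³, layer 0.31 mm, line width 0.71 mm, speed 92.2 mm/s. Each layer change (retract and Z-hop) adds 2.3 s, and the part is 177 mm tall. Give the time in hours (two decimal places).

5.25 hours

Bead cross-section = 0.31 × 0.71, so 0.2201 mm².
Total extruded path = 357000/0.2201 = 1621990 mm.
Extrusion time: 1621990 / 92.2 → 17592.1 s.
Layer count = ceil(177 / 0.31) = 571.
Layer-change overhead = 571 × 2.3 = 1313.3 s.
Total = 17592.1 + 1313.3 = 18905.4 s = 5.25 hours.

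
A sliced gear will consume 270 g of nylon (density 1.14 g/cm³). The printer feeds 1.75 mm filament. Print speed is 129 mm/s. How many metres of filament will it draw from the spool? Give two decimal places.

Extruded volume: 270/1.14 = 236.8421 cm³ (236842.1 mm³).
Cross-section of 1.75 mm filament: π·(1.75/2)² = 2.4053 mm².
L = V/A = 236842.1/2.4053 = 98466.76 mm → 98.47 m.

98.47 m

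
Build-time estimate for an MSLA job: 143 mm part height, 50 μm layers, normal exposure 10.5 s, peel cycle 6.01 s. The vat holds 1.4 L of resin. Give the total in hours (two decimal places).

Layer count = ceil(143 / 0.05) = 2860.
Each layer takes = 10.5 + 6.01, so 16.51 s.
Build time: 2860 × 16.51 s = 47218.6 s, i.e. 13.12 hours.

13.12 hours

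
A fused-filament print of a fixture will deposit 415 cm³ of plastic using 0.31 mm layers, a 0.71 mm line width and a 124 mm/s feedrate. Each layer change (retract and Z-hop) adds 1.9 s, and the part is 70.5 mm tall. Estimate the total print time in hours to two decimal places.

Line area = 0.31 × 0.71 = 0.2201 mm².
Toolpath length = 415 cm³ / 0.2201 mm² = 415000 / 0.2201 = 1885506.6 mm.
Print-move time: 1885506.6 / 124 → 15205.7 s.
Layer count = ceil(70.5 / 0.31) = 228.
Z-hop total = 228 × 1.9, so 433.2 s.
Total = 15205.7 + 433.2 = 15638.9 s = 4.34 hours.

4.34 hours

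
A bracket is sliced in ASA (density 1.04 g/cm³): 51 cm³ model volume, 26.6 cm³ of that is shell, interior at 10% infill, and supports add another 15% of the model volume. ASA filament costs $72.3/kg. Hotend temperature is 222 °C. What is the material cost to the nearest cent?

Volume inside the shell: 51 − 26.6 → 24.4 cm³.
Deposited infill: 0.10 × 24.4 → 2.44 cm³.
Support = 0.15 × 51, so 7.65 cm³.
Total printed volume = 26.6 + 2.44 + 7.65 = 36.69 cm³.
Mass: 36.69 × 1.04 → 38.1576 g.
Cost = 38.1576 g / 1000 × $72.3/kg = $2.76.

$2.76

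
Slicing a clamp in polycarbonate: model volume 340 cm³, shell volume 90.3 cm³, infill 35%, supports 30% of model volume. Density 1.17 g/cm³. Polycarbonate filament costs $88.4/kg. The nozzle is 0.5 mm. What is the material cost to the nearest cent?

Interior volume: 340 − 90.3 → 249.7 cm³.
Infill volume: 0.35 × 249.7 → 87.395 cm³.
Support = 0.30 × 340 = 102 cm³.
Total extruded = 90.3 + 87.395 + 102, so 279.695 cm³.
Mass = 279.695 × 1.17 = 327.24315 g.
Cost = 327.24315 g / 1000 × $88.4/kg = $28.93.

$28.93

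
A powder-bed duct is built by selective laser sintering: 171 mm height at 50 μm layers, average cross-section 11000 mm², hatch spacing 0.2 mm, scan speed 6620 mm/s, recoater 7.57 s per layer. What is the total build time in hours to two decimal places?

15.08 hours

Layers = ⌈171/0.05⌉ = 3420.
Hatch length per layer: 11000 / 0.2 → 55000 mm.
Laser time per layer = 55000 / 6620 = 8.3082 s.
Time per layer = 8.3082 + 7.57 = 15.8782 s.
Total: 3420 × 15.8782 s = 54303.444 s → 15.08 hours.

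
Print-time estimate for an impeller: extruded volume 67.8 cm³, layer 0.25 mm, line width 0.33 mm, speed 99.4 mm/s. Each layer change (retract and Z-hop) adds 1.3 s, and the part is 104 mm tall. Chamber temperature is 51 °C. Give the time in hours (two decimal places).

2.45 hours

Bead cross-section = 0.25 × 0.33 = 0.0825 mm².
Toolpath length = 67.8 cm³ / 0.0825 mm² = 67800 / 0.0825 = 821818.2 mm.
Time extruding: 821818.2 / 99.4 → 8267.8 s.
Layers = ⌈104/0.25⌉ = 416.
Non-print overhead = 416 × 1.3, so 540.8 s.
Altogether 8267.8 + 540.8 = 8808.6 s, i.e. 2.45 hours.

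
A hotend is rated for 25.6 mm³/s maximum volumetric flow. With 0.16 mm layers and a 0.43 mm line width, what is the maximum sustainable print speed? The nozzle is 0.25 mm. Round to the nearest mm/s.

372 mm/s

A = 0.16 × 0.43, so 0.0688 mm².
v_max = Q/A = 25.6/0.0688 = 372.09 mm/s → 372 mm/s.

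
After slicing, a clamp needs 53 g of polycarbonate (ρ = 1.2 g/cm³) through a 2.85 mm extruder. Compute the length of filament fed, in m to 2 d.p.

Volume = 53 g / 1.2 g·cm⁻³ = 44.1667 cm³ = 44166.7 mm³.
A = π r² = π × 1.425² = 6.3794 mm².
Length = 44166.7 / 6.3794 = 6923.33 mm = 6.92 m.

6.92 m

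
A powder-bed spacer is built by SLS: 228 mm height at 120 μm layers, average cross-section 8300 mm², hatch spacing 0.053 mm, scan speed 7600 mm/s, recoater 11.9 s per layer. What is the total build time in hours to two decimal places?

Number of layers: 228 / 0.12 → 1900 (rounded up).
Scan path per layer = 8300 / 0.053 = 156603.8 mm.
Per-layer scan time = 156603.8 / 7600, so 20.6058 s.
Per-layer time = 20.6058 + 11.9, so 32.5058 s.
1900 layers × 32.5058 s/layer = 61761.02 s, i.e. 17.16 hours.

17.16 hours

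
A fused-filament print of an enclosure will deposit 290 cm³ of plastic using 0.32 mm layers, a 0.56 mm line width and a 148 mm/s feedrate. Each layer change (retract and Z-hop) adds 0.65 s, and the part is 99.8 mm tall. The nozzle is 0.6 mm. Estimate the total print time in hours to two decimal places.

3.09 hours

Extrusion cross-section = 0.32 × 0.56, so 0.1792 mm².
Path length: 290000 mm³ / 0.1792 mm² → 1618303.6 mm.
Extrusion time = 1618303.6 / 148, so 10934.5 s.
Number of layers: 99.8 / 0.32 → 312 (rounded up).
Non-print overhead: 312 × 0.65 → 202.8 s.
Total = 10934.5 + 202.8 = 11137.3 s = 3.09 hours.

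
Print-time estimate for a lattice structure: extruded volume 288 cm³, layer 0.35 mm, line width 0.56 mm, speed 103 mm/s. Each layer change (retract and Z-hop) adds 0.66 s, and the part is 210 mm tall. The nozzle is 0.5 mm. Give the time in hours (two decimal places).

4.07 hours

Extrusion cross-section = 0.35 × 0.56 = 0.196 mm².
Path length: 288000 mm³ / 0.196 mm² → 1469387.8 mm.
Time extruding: 1469387.8 / 103 → 14265.9 s.
Number of layers: 210 / 0.35 → 600 (rounded up).
Z-hop total = 600 × 0.66 = 396 s.
Altogether 14265.9 + 396 = 14661.9 s, i.e. 4.07 hours.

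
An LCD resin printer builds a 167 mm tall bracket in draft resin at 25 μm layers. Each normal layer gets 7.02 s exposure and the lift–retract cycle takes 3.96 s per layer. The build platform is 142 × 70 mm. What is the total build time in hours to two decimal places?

20.37 hours

Layer count = ceil(167 / 0.025) = 6680.
Each layer takes: 7.02 + 3.96 → 10.98 s.
Total = 6680 × 10.98 = 73346.4 s = 20.37 hours.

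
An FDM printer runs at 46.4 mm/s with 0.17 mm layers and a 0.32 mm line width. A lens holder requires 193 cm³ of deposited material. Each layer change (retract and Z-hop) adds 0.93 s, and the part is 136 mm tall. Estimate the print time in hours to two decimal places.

Bead cross-section = 0.17 × 0.32 = 0.0544 mm².
Total extruded path = 193000/0.0544 = 3547794.1 mm.
Print-move time = 3547794.1 / 46.4, so 76461.1 s.
Number of layers: 136 / 0.17 → 800 (rounded up).
Non-print overhead = 800 × 0.93, so 744 s.
Altogether 76461.1 + 744 = 77205.1 s, i.e. 21.45 hours.

21.45 hours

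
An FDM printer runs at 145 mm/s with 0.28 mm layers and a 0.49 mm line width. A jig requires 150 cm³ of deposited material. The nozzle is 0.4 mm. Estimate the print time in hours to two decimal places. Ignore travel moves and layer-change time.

Bead cross-section = 0.28 × 0.49 = 0.1372 mm².
Path length: 150000 mm³ / 0.1372 mm² → 1093294.5 mm.
Print-move time = 1093294.5 / 145 = 7540 s.
That's 7540 s → 2.09 hours.

2.09 hours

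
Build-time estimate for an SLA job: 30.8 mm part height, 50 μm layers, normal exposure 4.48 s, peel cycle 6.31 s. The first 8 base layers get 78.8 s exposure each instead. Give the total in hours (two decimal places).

Number of layers: 30.8 / 0.05 → 616 (rounded up).
Bottom layers: 8 × (78.8 + 6.31) → 680.88 s.
Remaining layers: 608 × (4.48 + 6.31) → 6560.32 s.
Total = 680.88 + 6560.32 = 7241.2 s = 2.01 hours.

2.01 hours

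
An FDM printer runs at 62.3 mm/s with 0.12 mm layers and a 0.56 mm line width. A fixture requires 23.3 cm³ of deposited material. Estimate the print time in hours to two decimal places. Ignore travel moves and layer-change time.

Extrusion cross-section = 0.12 × 0.56, so 0.0672 mm².
Toolpath length = 23.3 cm³ / 0.0672 mm² = 23300 / 0.0672 = 346726.2 mm.
Extrusion time = 346726.2 / 62.3, so 5565.4 s.
In the requested units: 5565.4 s = 1.55 hours.

1.55 hours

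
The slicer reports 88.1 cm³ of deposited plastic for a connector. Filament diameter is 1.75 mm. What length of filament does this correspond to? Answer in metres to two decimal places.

A = π r² = π × 0.875² = 2.4053 mm².
Length = 88.1 cm³ / 2.4053 mm² = 88100 / 2.4053 = 36627.45 mm = 36.63 m.

36.63 m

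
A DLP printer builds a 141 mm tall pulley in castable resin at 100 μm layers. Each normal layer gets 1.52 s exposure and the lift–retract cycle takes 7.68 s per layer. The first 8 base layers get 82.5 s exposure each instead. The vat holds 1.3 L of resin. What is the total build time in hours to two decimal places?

Number of layers: 141 / 0.1 → 1410 (rounded up).
Bottom layers: 8 × (82.5 + 7.68) → 721.44 s.
Remaining layers = 1402 × (1.52 + 7.68) = 12898.4 s.
Total = 721.44 + 12898.4 = 13619.84 s = 3.78 hours.

3.78 hours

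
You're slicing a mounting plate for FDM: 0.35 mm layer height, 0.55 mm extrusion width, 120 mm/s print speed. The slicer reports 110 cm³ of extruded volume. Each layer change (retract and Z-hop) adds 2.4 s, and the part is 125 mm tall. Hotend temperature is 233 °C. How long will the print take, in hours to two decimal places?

Extrusion cross-section = 0.35 × 0.55 = 0.1925 mm².
Toolpath length = 110 cm³ / 0.1925 mm² = 110000 / 0.1925 = 571428.6 mm.
Print-move time = 571428.6 / 120 = 4761.9 s.
Layer count = ceil(125 / 0.35) = 358.
Z-hop total = 358 × 2.4 = 859.2 s.
Altogether 4761.9 + 859.2 = 5621.1 s, i.e. 1.56 hours.

1.56 hours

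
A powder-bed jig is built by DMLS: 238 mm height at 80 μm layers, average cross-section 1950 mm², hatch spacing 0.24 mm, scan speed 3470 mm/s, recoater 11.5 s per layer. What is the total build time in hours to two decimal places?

11.44 hours

Layers = ⌈238/0.08⌉ = 2975.
Per-layer scan distance: 1950 / 0.24 → 8125 mm.
Per-layer scan time = 8125 / 3470 = 2.3415 s.
Time per layer = 2.3415 + 11.5, so 13.8415 s.
Build time = 2975 × 13.8415 = 41178.4625 s = 11.44 hours.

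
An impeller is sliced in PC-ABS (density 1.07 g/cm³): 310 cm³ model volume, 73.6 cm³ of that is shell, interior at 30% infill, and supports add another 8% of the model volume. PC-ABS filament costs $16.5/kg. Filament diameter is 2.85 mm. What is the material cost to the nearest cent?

Interior volume = 310 − 73.6 = 236.4 cm³.
Infill volume = 0.30 × 236.4, so 70.92 cm³.
Support = 0.08 × 310 = 24.8 cm³.
Deposited volume = 73.6 + 70.92 + 24.8 = 169.32 cm³.
Mass = 169.32 × 1.07 = 181.1724 g.
Cost = 181.1724 g / 1000 × $16.5/kg = $2.99.

$2.99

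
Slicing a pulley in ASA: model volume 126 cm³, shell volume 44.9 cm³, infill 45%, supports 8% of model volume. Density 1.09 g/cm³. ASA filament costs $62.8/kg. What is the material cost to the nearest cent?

Interior volume = 126 − 44.9, so 81.1 cm³.
Infill deposited: 0.45 × 81.1 → 36.495 cm³.
Support: 0.08 × 126 → 10.08 cm³.
Total extruded: 44.9 + 36.495 + 10.08 → 91.475 cm³.
Mass = 91.475 × 1.09, so 99.70775 g.
Cost = 99.70775 g / 1000 × $62.8/kg = $6.26.

$6.26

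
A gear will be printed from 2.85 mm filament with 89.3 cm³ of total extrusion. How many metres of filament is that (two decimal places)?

14.00 m

Filament cross-section = π × (2.85/2)² = 6.3794 mm².
L = 89300 mm³ / 6.3794 mm² = 13998.18 mm, i.e. 14.00 m.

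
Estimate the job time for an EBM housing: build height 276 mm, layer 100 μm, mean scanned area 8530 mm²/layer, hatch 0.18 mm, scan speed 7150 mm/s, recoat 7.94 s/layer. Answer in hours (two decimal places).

11.17 hours

Number of layers: 276 / 0.1 → 2760 (rounded up).
Per-layer scan distance = 8530 / 0.18, so 47388.9 mm.
Beam time per layer = 47388.9 / 7150 = 6.6278 s.
Time per layer = 6.6278 + 7.94 = 14.5678 s.
Build time = 2760 × 14.5678 = 40207.128 s = 11.17 hours.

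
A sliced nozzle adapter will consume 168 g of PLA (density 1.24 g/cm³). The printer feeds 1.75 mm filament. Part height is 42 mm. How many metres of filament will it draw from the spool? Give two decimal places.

56.33 m

Extruded volume: 168/1.24 = 135.4839 cm³ (135483.9 mm³).
Filament cross-section = π × (1.75/2)² = 2.4053 mm².
L = V/A = 135483.9/2.4053 = 56327.24 mm → 56.33 m.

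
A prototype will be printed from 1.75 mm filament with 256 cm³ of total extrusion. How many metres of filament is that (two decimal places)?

106.43 m

A = π r² = π × 0.875² = 2.4053 mm².
Length = 256 cm³ / 2.4053 mm² = 256000 / 2.4053 = 106431.63 mm = 106.43 m.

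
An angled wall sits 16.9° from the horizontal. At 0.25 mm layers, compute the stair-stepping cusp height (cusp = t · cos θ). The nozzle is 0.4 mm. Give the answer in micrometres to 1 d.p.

239.2 μm

h_c = t·cos θ = 0.25 × 0.9568 = 0.2392 mm (239.2 μm).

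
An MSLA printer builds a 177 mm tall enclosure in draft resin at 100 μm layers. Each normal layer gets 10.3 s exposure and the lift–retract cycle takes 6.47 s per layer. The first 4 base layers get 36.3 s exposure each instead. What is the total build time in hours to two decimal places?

8.27 hours

Layer count = ceil(177 / 0.1) = 1770.
Burn-in layers = 4 × (36.3 + 6.47) = 171.08 s.
Normal layers = 1766 × (10.3 + 6.47), so 29615.82 s.
Total = 171.08 + 29615.82 = 29786.9 s = 8.27 hours.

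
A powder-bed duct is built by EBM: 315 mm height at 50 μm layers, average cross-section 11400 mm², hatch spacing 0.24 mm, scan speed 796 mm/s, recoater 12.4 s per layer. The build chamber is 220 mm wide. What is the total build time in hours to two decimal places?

Layers = ⌈315/0.05⌉ = 6300.
Per-layer scan distance = 11400 / 0.24, so 47500 mm.
Per-layer scan time = 47500 / 796 = 59.6734 s.
Layer cycle: 59.6734 + 12.4 → 72.0734 s.
Build time = 6300 × 72.0734 = 454062.42 s = 126.13 hours.

126.13 hours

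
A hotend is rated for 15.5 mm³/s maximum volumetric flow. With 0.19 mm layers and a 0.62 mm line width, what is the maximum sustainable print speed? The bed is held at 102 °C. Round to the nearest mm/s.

Extrusion cross-section: 0.19 × 0.62 → 0.1178 mm².
Max speed = 15.5 / 0.1178 = 131.58 ≈ 132 mm/s.

132 mm/s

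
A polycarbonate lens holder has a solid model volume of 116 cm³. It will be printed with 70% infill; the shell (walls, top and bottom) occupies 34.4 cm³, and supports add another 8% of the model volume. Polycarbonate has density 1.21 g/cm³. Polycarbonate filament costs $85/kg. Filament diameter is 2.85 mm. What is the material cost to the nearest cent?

Infill region = 116 − 34.4, so 81.6 cm³.
Deposited infill = 0.70 × 81.6, so 57.12 cm³.
Support = 0.08 × 116 = 9.28 cm³.
Deposited volume = 34.4 + 57.12 + 9.28 = 100.8 cm³.
Mass: 100.8 × 1.21 → 121.968 g.
Cost = 121.968 g / 1000 × $85/kg = $10.37.

$10.37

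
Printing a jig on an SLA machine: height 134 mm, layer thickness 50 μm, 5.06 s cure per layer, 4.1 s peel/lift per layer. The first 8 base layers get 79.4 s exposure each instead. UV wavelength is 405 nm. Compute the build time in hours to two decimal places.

6.98 hours

Layer count = ceil(134 / 0.05) = 2680.
Burn-in layers = 8 × (79.4 + 4.1) = 668 s.
Normal layers: 2672 × (5.06 + 4.1) → 24475.52 s.
Sum: 668 + 24475.52 = 25143.52 s → 6.98 hours.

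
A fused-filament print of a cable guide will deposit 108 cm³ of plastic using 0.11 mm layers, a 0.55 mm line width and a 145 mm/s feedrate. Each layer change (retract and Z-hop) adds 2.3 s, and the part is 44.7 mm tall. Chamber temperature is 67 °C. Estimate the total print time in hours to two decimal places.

Extrusion cross-section = 0.11 × 0.55, so 0.0605 mm².
Total extruded path = 108000/0.0605 = 1785124 mm.
Extrusion time: 1785124 / 145 → 12311.2 s.
Layers = ⌈44.7/0.11⌉ = 407.
Non-print overhead = 407 × 2.3, so 936.1 s.
Total = 12311.2 + 936.1 = 13247.3 s = 3.68 hours.

3.68 hours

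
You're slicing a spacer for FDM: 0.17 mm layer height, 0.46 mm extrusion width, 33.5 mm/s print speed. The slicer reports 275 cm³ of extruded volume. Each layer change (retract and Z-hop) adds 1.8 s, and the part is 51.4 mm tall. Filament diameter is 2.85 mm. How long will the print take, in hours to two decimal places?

29.31 hours

Bead cross-section: 0.17 × 0.46 → 0.0782 mm².
Path length: 275000 mm³ / 0.0782 mm² → 3516624 mm.
Extrusion time = 3516624 / 33.5, so 104973.9 s.
Layer count = ceil(51.4 / 0.17) = 303.
Non-print overhead: 303 × 1.8 → 545.4 s.
Total = 104973.9 + 545.4 = 105519.3 s = 29.31 hours.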